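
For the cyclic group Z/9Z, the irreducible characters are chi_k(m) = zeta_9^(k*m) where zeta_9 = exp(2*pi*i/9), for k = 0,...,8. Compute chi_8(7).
chi_8(7) = zeta_9^56 = exp(4*I*pi/9)

Justification: chi_8(7) = zeta_9^(8*7) = zeta_9^56. Since zeta_9^9 = 1, this equals zeta_9^2 = exp(2*pi*i*2/9) = exp(4*I*pi/9).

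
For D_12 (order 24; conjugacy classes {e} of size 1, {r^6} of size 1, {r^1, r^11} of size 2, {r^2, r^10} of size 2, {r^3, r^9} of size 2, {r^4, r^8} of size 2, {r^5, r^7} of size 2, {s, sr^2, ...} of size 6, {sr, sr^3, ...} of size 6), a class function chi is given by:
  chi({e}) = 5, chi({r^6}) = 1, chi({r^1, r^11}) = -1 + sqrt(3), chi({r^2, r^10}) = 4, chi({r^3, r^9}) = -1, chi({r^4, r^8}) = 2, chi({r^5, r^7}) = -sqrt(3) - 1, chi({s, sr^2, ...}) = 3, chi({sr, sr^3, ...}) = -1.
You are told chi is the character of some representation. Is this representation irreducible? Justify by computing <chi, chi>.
Not irreducible (reducible): <chi, chi> = 6 > 1.

Solution. <chi, chi> = (1/|G|) sum_C |C| * |chi(C)|^2 = (1/24)[1*|5|^2 + 1*|1|^2 + 2*|-1 + sqrt(3)|^2 + 2*|4|^2 + 2*|-1|^2 + 2*|2|^2 + 2*|-sqrt(3) - 1|^2 + 6*|3|^2 + 6*|-1|^2]
  = (1/24)[(25) + (1) + (8 - 4*sqrt(3)) + (32) + (2) + (8) + (4*sqrt(3) + 8) + (54) + (6)] = 144/24 = 6.
A character is irreducible iff <chi, chi> = 1, so this representation is reducible.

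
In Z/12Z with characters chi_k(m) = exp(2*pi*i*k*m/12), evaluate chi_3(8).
chi_3(8) = zeta_12^24 = 1

Explanation: chi_3(8) = zeta_12^(3*8) = zeta_12^24. Since zeta_12^12 = 1, this equals zeta_12^0 = exp(2*pi*i*0/12) = 1.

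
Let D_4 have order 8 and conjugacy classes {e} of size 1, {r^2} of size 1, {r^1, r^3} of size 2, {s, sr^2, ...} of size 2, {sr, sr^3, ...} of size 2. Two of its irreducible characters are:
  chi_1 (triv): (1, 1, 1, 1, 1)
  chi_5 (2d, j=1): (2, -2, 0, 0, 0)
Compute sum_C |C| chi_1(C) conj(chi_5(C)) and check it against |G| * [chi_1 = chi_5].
Sum = 0; so <chi_1, chi_5> = 0 (distinct irreducibles are orthogonal).

Argument: Compute term by term over conjugacy classes (|C| * chi_1(C) * conj(chi_5(C))):
  1*(1)*conj(2) + 1*(1)*conj(-2) + 2*(1)*conj(0) + 2*(1)*conj(0) + 2*(1)*conj(0)
  = (2) + (-2) + (0) + (0) + (0)
  = 0.
Dividing by |G| = 8 gives 0/8 = 0, matching the row-orthogonality relation <chi_1, chi_5> = [chi_1 = chi_5].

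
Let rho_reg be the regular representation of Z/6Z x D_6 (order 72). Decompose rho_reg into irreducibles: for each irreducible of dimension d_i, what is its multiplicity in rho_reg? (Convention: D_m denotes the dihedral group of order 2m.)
Each irreducible V_i of dimension d_i appears with multiplicity d_i, i.e. rho_reg = (direct sum over all irreducibles V_i) d_i V_i. The irreducible dimensions for Z/6Z x D_6 are 1, 1, 1, 1, 1, 1, 1, 1, 1, 1, 1, 1, 1, 1, 1, 1, 1, 1, 1, 1, 1, 1, 1, 1, 2, 2, 2, 2, 2, 2, 2, 2, 2, 2, 2, 2: 24 irreducibles of dimension 1, each with multiplicity 1; 12 irreducibles of dimension 2, each with multiplicity 2. Total dimension 24*1*1 + 12*2*2 = 72 = |G|.

Derivation: General theorem: in the regular representation of a finite group G, each irreducible appears with multiplicity equal to its dimension. Check: dim(rho_reg) = sum d_i^2 = 1 + 1 + 1 + 1 + 1 + 1 + 1 + 1 + 1 + 1 + 1 + 1 + 1 + 1 + 1 + 1 + 1 + 1 + 1 + 1 + 1 + 1 + 1 + 1 + 4 + 4 + 4 + 4 + 4 + 4 + 4 + 4 + 4 + 4 + 4 + 4 = 72 = |G|.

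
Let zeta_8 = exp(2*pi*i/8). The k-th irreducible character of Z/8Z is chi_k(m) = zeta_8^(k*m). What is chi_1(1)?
chi_1(1) = zeta_8^1 = exp(I*pi/4)

Solution. chi_1(1) = zeta_8^(1*1) = zeta_8^1. Since zeta_8^8 = 1, this equals zeta_8^1 = exp(2*pi*i*1/8) = exp(I*pi/4).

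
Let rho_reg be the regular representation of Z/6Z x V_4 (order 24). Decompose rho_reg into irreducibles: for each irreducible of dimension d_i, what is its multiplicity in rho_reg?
Each irreducible V_i of dimension d_i appears with multiplicity d_i, i.e. rho_reg = (direct sum over all irreducibles V_i) d_i V_i. The irreducible dimensions for Z/6Z x V_4 are 1, 1, 1, 1, 1, 1, 1, 1, 1, 1, 1, 1, 1, 1, 1, 1, 1, 1, 1, 1, 1, 1, 1, 1: 24 irreducibles of dimension 1, each with multiplicity 1. Total dimension 24*1*1 = 24 = |G|.

Why: General theorem: in the regular representation of a finite group G, each irreducible appears with multiplicity equal to its dimension. Check: dim(rho_reg) = sum d_i^2 = 1 + 1 + 1 + 1 + 1 + 1 + 1 + 1 + 1 + 1 + 1 + 1 + 1 + 1 + 1 + 1 + 1 + 1 + 1 + 1 + 1 + 1 + 1 + 1 = 24 = |G|.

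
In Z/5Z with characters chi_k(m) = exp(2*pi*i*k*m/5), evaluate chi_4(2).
chi_4(2) = zeta_5^8 = exp(-4*I*pi/5)

Working: chi_4(2) = zeta_5^(4*2) = zeta_5^8. Since zeta_5^5 = 1, this equals zeta_5^3 = exp(2*pi*i*3/5) = exp(-4*I*pi/5).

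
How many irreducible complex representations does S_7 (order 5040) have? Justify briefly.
15

Justification: The number of irreducible complex representations of a finite group equals its number of conjugacy classes. Conjugacy classes in S_7 correspond to cycle types, i.e. partitions of 7; there are p(7) = 15 of them, so S_7 (order 5040) has exactly 15 irreducible complex representations.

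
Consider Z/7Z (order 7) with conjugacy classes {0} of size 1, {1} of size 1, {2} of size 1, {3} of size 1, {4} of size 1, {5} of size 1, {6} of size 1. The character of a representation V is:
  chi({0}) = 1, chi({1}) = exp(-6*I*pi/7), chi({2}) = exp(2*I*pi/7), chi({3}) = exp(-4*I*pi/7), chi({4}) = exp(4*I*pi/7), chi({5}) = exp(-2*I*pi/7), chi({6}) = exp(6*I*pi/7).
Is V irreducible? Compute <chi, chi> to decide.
Irreducible: <chi, chi> = 1.

Proof sketch: <chi, chi> = (1/|G|) sum_C |C| * |chi(C)|^2 = (1/7)[1*|1|^2 + 1*|exp(-6*I*pi/7)|^2 + 1*|exp(2*I*pi/7)|^2 + 1*|exp(-4*I*pi/7)|^2 + 1*|exp(4*I*pi/7)|^2 + 1*|exp(-2*I*pi/7)|^2 + 1*|exp(6*I*pi/7)|^2]
  = (1/7)[(1) + (1) + (1) + (1) + (1) + (1) + (1)] = 7/7 = 1.
(Exp terms are combined using exp(i*s)*conj(exp(i*t)) = exp(i*(s-t)), and sums of them are collapsed using the identity that for every m > 1 the m distinct m-th roots of unity sum to 0, e.g. 1 + exp(2*I*pi/3) + exp(-2*I*pi/3) = 0.)
A character is irreducible iff <chi, chi> = 1, so this representation is irreducible.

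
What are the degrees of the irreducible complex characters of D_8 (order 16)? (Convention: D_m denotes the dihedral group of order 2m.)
Dimensions: 1, 1, 1, 1, 2, 2, 2

Justification: There are 7 irreducibles (= number of conjugacy classes). Their dimensions d_i satisfy sum d_i^2 = |G| = 16: 1 + 1 + 1 + 1 + 4 + 4 + 4 = 16.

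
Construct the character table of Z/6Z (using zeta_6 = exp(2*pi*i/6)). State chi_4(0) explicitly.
Character table of Z/6Z (irreps indexed chi_0,...,chi_5 with chi_k(m) = zeta_6^(k*m), zeta_6 = exp(2*pi*i/6)):
  irrep \ class  {0} (size 1)  {1} (size 1)    {2} (size 1)    {3} (size 1)  {4} (size 1)    {5} (size 1)  
  chi_0          1             1               1               1             1               1             
  chi_1          1             exp(I*pi/3)     exp(2*I*pi/3)   -1            exp(-2*I*pi/3)  exp(-I*pi/3)  
  chi_2          1             exp(2*I*pi/3)   exp(-2*I*pi/3)  1             exp(2*I*pi/3)   exp(-2*I*pi/3)
  chi_3          1             -1              1               -1            1               -1            
  chi_4          1             exp(-2*I*pi/3)  exp(2*I*pi/3)   1             exp(-2*I*pi/3)  exp(2*I*pi/3) 
  chi_5          1             exp(-I*pi/3)    exp(-2*I*pi/3)  -1            exp(2*I*pi/3)   exp(I*pi/3)   

Spot check: chi_4(0) = zeta_6^(4*0) = zeta_6^0 = 1.

Details: Z/6Z is abelian, so all 6 irreducible complex representations are 1-dimensional. They are given by chi_k(m) = zeta_6^(k*m) for k = 0,...,5. Row orthogonality: sum_m chi_k(m) conj(chi_l(m)) = 6 * [k = l].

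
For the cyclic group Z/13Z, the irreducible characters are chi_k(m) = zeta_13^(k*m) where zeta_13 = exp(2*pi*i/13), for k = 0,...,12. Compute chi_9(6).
chi_9(6) = zeta_13^54 = exp(4*I*pi/13)

Explanation: chi_9(6) = zeta_13^(9*6) = zeta_13^54. Since zeta_13^13 = 1, this equals zeta_13^2 = exp(2*pi*i*2/13) = exp(4*I*pi/13).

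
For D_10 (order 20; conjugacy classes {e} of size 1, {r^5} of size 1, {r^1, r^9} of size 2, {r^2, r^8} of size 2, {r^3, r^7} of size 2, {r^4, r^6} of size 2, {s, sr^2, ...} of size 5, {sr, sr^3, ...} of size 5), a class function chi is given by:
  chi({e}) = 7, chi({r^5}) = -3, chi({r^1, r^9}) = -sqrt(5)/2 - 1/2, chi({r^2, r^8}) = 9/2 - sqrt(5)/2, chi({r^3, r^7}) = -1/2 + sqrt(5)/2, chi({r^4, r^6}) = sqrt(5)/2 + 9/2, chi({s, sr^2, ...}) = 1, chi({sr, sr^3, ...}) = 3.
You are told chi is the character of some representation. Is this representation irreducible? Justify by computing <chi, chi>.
Not irreducible (reducible): <chi, chi> = 10 > 1.

Proof sketch: <chi, chi> = (1/|G|) sum_C |C| * |chi(C)|^2 = (1/20)[1*|7|^2 + 1*|-3|^2 + 2*|-sqrt(5)/2 - 1/2|^2 + 2*|9/2 - sqrt(5)/2|^2 + 2*|-1/2 + sqrt(5)/2|^2 + 2*|sqrt(5)/2 + 9/2|^2 + 5*|1|^2 + 5*|3|^2]
  = (1/20)[(49) + (9) + (sqrt(5) + 3) + (43 - 9*sqrt(5)) + (3 - sqrt(5)) + (9*sqrt(5) + 43) + (5) + (45)] = 200/20 = 10.
A character is irreducible iff <chi, chi> = 1, so this representation is reducible.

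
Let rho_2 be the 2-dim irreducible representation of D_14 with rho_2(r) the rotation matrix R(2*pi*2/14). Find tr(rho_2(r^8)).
chi_{rho_2}(r^8) = 2*cos(2*pi*2*8/14) = 2*cos(16*pi/7)

Solution. rho_2(r^8) is rotation by angle 2*pi*2*8/14, whose trace is 2*cos(2*pi*2*8/14) = 2*cos(16*pi/7).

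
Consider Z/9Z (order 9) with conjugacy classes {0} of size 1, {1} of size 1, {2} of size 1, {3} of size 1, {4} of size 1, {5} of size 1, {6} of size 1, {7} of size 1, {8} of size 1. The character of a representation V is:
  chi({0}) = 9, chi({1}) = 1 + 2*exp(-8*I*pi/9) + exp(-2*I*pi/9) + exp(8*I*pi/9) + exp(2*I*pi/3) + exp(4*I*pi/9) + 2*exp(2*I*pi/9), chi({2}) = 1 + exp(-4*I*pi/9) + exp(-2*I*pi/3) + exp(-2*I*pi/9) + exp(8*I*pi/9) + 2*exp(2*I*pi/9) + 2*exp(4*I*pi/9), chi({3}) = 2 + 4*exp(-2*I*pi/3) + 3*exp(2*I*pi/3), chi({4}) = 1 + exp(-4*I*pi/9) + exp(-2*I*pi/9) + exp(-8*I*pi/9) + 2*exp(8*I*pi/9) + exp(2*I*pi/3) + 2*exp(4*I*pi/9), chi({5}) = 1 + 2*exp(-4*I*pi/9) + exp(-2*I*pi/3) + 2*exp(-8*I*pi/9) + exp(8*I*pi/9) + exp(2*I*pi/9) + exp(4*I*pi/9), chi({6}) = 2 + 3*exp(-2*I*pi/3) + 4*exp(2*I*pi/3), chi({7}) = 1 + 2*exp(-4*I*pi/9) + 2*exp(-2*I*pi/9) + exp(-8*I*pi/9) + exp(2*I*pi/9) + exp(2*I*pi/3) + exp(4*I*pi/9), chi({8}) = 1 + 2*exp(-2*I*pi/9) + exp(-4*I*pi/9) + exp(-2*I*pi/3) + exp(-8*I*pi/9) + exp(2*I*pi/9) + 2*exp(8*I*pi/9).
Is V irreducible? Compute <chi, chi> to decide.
Not irreducible (reducible): <chi, chi> = 13 > 1.

Details: <chi, chi> = (1/|G|) sum_C |C| * |chi(C)|^2 = (1/9)[1*|9|^2 + 1*|1 + 2*exp(-8*I*pi/9) + exp(-2*I*pi/9) + exp(8*I*pi/9) + exp(2*I*pi/3) + exp(4*I*pi/9) + 2*exp(2*I*pi/9)|^2 + 1*|1 + exp(-4*I*pi/9) + exp(-2*I*pi/3) + exp(-2*I*pi/9) + exp(8*I*pi/9) + 2*exp(2*I*pi/9) + 2*exp(4*I*pi/9)|^2 + 1*|2 + 4*exp(-2*I*pi/3) + 3*exp(2*I*pi/3)|^2 + 1*|1 + exp(-4*I*pi/9) + exp(-2*I*pi/9) + exp(-8*I*pi/9) + 2*exp(8*I*pi/9) + exp(2*I*pi/3) + 2*exp(4*I*pi/9)|^2 + 1*|1 + 2*exp(-4*I*pi/9) + exp(-2*I*pi/3) + 2*exp(-8*I*pi/9) + exp(8*I*pi/9) + exp(2*I*pi/9) + exp(4*I*pi/9)|^2 + 1*|2 + 3*exp(-2*I*pi/3) + 4*exp(2*I*pi/3)|^2 + 1*|1 + 2*exp(-4*I*pi/9) + 2*exp(-2*I*pi/9) + exp(-8*I*pi/9) + exp(2*I*pi/9) + exp(2*I*pi/3) + exp(4*I*pi/9)|^2 + 1*|1 + 2*exp(-2*I*pi/9) + exp(-4*I*pi/9) + exp(-2*I*pi/3) + exp(-8*I*pi/9) + exp(2*I*pi/9) + 2*exp(8*I*pi/9)|^2]
  = (1/9)[(81) + (13 + 8*exp(-4*I*pi/9) + 8*exp(-2*I*pi/3) + 9*exp(-2*I*pi/9) + 9*exp(-8*I*pi/9) + 9*exp(8*I*pi/9) + 9*exp(2*I*pi/9) + 8*exp(2*I*pi/3) + 8*exp(4*I*pi/9)) + (13 + 9*exp(-4*I*pi/9) + 8*exp(-2*I*pi/3) + 9*exp(-2*I*pi/9) + 8*exp(-8*I*pi/9) + 8*exp(8*I*pi/9) + 9*exp(2*I*pi/9) + 8*exp(2*I*pi/3) + 9*exp(4*I*pi/9)) + (3) + (13 + 9*exp(-4*I*pi/9) + 8*exp(-2*I*pi/3) + 8*exp(-2*I*pi/9) + 9*exp(-8*I*pi/9) + 9*exp(8*I*pi/9) + 8*exp(2*I*pi/9) + 8*exp(2*I*pi/3) + 9*exp(4*I*pi/9)) + (13 + 9*exp(-4*I*pi/9) + 8*exp(-2*I*pi/3) + 8*exp(-2*I*pi/9) + 9*exp(-8*I*pi/9) + 9*exp(8*I*pi/9) + 8*exp(2*I*pi/9) + 8*exp(2*I*pi/3) + 9*exp(4*I*pi/9)) + (3) + (13 + 9*exp(-4*I*pi/9) + 8*exp(-2*I*pi/3) + 9*exp(-2*I*pi/9) + 8*exp(-8*I*pi/9) + 8*exp(8*I*pi/9) + 9*exp(2*I*pi/9) + 8*exp(2*I*pi/3) + 9*exp(4*I*pi/9)) + (13 + 8*exp(-4*I*pi/9) + 8*exp(-2*I*pi/3) + 9*exp(-2*I*pi/9) + 9*exp(-8*I*pi/9) + 9*exp(8*I*pi/9) + 9*exp(2*I*pi/9) + 8*exp(2*I*pi/3) + 8*exp(4*I*pi/9))] = 117/9 = 13.
(Exp terms are combined using exp(i*s)*conj(exp(i*t)) = exp(i*(s-t)), and sums of them are collapsed using the identity that for every m > 1 the m distinct m-th roots of unity sum to 0, e.g. 1 + exp(2*I*pi/3) + exp(-2*I*pi/3) = 0.)
A character is irreducible iff <chi, chi> = 1, so this representation is reducible.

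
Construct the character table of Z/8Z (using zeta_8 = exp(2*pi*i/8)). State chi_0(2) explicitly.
Character table of Z/8Z (irreps indexed chi_0,...,chi_7 with chi_k(m) = zeta_8^(k*m), zeta_8 = exp(2*pi*i/8)):
  irrep \ class  {0} (size 1)  {1} (size 1)    {2} (size 1)  {3} (size 1)    {4} (size 1)  {5} (size 1)    {6} (size 1)  {7} (size 1)  
  chi_0          1             1               1             1               1             1               1             1             
  chi_1          1             exp(I*pi/4)     I             exp(3*I*pi/4)   -1            exp(-3*I*pi/4)  -I            exp(-I*pi/4)  
  chi_2          1             I               -1            -I              1             I               -1            -I            
  chi_3          1             exp(3*I*pi/4)   -I            exp(I*pi/4)     -1            exp(-I*pi/4)    I             exp(-3*I*pi/4)
  chi_4          1             -1              1             -1              1             -1              1             -1            
  chi_5          1             exp(-3*I*pi/4)  I             exp(-I*pi/4)    -1            exp(I*pi/4)     -I            exp(3*I*pi/4) 
  chi_6          1             -I              -1            I               1             -I              -1            I             
  chi_7          1             exp(-I*pi/4)    -I            exp(-3*I*pi/4)  -1            exp(3*I*pi/4)   I             exp(I*pi/4)   

Spot check: chi_0(2) = zeta_8^(0*2) = zeta_8^0 = 1.

Reasoning: Z/8Z is abelian, so all 8 irreducible complex representations are 1-dimensional. They are given by chi_k(m) = zeta_8^(k*m) for k = 0,...,7. Row orthogonality: sum_m chi_k(m) conj(chi_l(m)) = 8 * [k = l].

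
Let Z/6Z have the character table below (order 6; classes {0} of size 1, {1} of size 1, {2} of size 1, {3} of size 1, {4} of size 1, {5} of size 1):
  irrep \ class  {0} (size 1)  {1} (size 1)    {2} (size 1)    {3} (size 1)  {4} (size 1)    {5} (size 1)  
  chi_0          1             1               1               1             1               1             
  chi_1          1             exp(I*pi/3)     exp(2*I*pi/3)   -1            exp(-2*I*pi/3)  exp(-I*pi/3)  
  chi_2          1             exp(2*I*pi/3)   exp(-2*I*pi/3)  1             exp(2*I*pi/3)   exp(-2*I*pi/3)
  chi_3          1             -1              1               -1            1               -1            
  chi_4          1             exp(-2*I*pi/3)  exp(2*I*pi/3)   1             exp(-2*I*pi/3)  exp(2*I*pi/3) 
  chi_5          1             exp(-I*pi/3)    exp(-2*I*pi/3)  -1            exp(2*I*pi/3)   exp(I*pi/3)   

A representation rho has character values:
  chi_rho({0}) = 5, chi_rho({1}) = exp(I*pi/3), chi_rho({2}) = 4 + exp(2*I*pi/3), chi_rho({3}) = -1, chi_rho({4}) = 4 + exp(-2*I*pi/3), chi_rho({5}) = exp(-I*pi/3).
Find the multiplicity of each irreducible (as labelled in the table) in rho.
Multiplicities: chi_0: 2, chi_1: 1, chi_2: 0, chi_3: 2, chi_4: 0, chi_5: 0.

Reasoning: Use <chi_rho, chi> = (1/|G|) sum_C |C| * chi_rho(C) * conj(chi(C)) with |G| = 6 for each irreducible chi in the table:
  <chi_rho, chi_0> = (1/6)[1*(5)*conj(1) + 1*(exp(I*pi/3))*conj(1) + 1*(4 + exp(2*I*pi/3))*conj(1) + 1*(-1)*conj(1) + 1*(4 + exp(-2*I*pi/3))*conj(1) + 1*(exp(-I*pi/3))*conj(1)]
      = (1/6)[(5) + (exp(I*pi/3)) + (4 + exp(2*I*pi/3)) + (-1) + (4 + exp(-2*I*pi/3)) + (exp(-I*pi/3))] = 12/6 = 2
  <chi_rho, chi_1> = (1/6)[1*(5)*conj(1) + 1*(exp(I*pi/3))*conj(exp(I*pi/3)) + 1*(4 + exp(2*I*pi/3))*conj(exp(2*I*pi/3)) + 1*(-1)*conj(-1) + 1*(4 + exp(-2*I*pi/3))*conj(exp(-2*I*pi/3)) + 1*(exp(-I*pi/3))*conj(exp(-I*pi/3))]
      = (1/6)[(5) + (1) + (1 + 4*exp(-2*I*pi/3)) + (1) + (1 + 4*exp(2*I*pi/3)) + (1)] = 6/6 = 1
  <chi_rho, chi_2> = (1/6)[1*(5)*conj(1) + 1*(exp(I*pi/3))*conj(exp(2*I*pi/3)) + 1*(4 + exp(2*I*pi/3))*conj(exp(-2*I*pi/3)) + 1*(-1)*conj(1) + 1*(4 + exp(-2*I*pi/3))*conj(exp(2*I*pi/3)) + 1*(exp(-I*pi/3))*conj(exp(-2*I*pi/3))]
      = (1/6)[(5) + (exp(-I*pi/3)) + (exp(-2*I*pi/3) + 4*exp(2*I*pi/3)) + (-1) + (4*exp(-2*I*pi/3) + exp(2*I*pi/3)) + (exp(I*pi/3))] = 0/6 = 0
  <chi_rho, chi_3> = (1/6)[1*(5)*conj(1) + 1*(exp(I*pi/3))*conj(-1) + 1*(4 + exp(2*I*pi/3))*conj(1) + 1*(-1)*conj(-1) + 1*(4 + exp(-2*I*pi/3))*conj(1) + 1*(exp(-I*pi/3))*conj(-1)]
      = (1/6)[(5) + (-exp(I*pi/3)) + (4 + exp(2*I*pi/3)) + (1) + (4 + exp(-2*I*pi/3)) + (-exp(-I*pi/3))] = 12/6 = 2
  <chi_rho, chi_4> = (1/6)[1*(5)*conj(1) + 1*(exp(I*pi/3))*conj(exp(-2*I*pi/3)) + 1*(4 + exp(2*I*pi/3))*conj(exp(2*I*pi/3)) + 1*(-1)*conj(1) + 1*(4 + exp(-2*I*pi/3))*conj(exp(-2*I*pi/3)) + 1*(exp(-I*pi/3))*conj(exp(2*I*pi/3))]
      = (1/6)[(5) + (-1) + (1 + 4*exp(-2*I*pi/3)) + (-1) + (1 + 4*exp(2*I*pi/3)) + (-1)] = 0/6 = 0
  <chi_rho, chi_5> = (1/6)[1*(5)*conj(1) + 1*(exp(I*pi/3))*conj(exp(-I*pi/3)) + 1*(4 + exp(2*I*pi/3))*conj(exp(-2*I*pi/3)) + 1*(-1)*conj(-1) + 1*(4 + exp(-2*I*pi/3))*conj(exp(2*I*pi/3)) + 1*(exp(-I*pi/3))*conj(exp(I*pi/3))]
      = (1/6)[(5) + (exp(2*I*pi/3)) + (exp(-2*I*pi/3) + 4*exp(2*I*pi/3)) + (1) + (4*exp(-2*I*pi/3) + exp(2*I*pi/3)) + (exp(-2*I*pi/3))] = 0/6 = 0
(Exp terms are combined using exp(i*s)*conj(exp(i*t)) = exp(i*(s-t)), and sums of them are collapsed using the identity that for every m > 1 the m distinct m-th roots of unity sum to 0, e.g. 1 + exp(2*I*pi/3) + exp(-2*I*pi/3) = 0.)
Dimension check: dim(rho) = sum (mult * dim) = 2*1 + 1*1 + 0*1 + 2*1 + 0*1 + 0*1 = 5 = chi_rho(e) = 5.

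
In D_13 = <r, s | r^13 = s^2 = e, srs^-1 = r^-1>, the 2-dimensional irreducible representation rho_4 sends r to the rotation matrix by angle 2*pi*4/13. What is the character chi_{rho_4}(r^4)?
chi_{rho_4}(r^4) = 2*cos(2*pi*4*4/13) = 2*cos(32*pi/13)

Justification: rho_4(r^4) is rotation by angle 2*pi*4*4/13, whose trace is 2*cos(2*pi*4*4/13) = 2*cos(32*pi/13).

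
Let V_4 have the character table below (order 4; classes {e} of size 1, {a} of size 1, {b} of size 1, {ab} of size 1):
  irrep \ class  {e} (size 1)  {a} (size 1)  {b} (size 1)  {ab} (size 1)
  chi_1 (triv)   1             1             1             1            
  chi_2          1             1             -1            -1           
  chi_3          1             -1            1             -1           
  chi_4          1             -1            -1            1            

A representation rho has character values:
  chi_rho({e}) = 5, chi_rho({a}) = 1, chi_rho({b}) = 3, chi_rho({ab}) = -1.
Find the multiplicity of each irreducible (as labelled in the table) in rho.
Multiplicities: chi_1: 2, chi_2: 1, chi_3: 2, chi_4: 0.

Working: Use <chi_rho, chi> = (1/|G|) sum_C |C| * chi_rho(C) * conj(chi(C)) with |G| = 4 for each irreducible chi in the table:
  <chi_rho, chi_1> = (1/4)[1*(5)*conj(1) + 1*(1)*conj(1) + 1*(3)*conj(1) + 1*(-1)*conj(1)]
      = (1/4)[(5) + (1) + (3) + (-1)] = 8/4 = 2
  <chi_rho, chi_2> = (1/4)[1*(5)*conj(1) + 1*(1)*conj(1) + 1*(3)*conj(-1) + 1*(-1)*conj(-1)]
      = (1/4)[(5) + (1) + (-3) + (1)] = 4/4 = 1
  <chi_rho, chi_3> = (1/4)[1*(5)*conj(1) + 1*(1)*conj(-1) + 1*(3)*conj(1) + 1*(-1)*conj(-1)]
      = (1/4)[(5) + (-1) + (3) + (1)] = 8/4 = 2
  <chi_rho, chi_4> = (1/4)[1*(5)*conj(1) + 1*(1)*conj(-1) + 1*(3)*conj(-1) + 1*(-1)*conj(1)]
      = (1/4)[(5) + (-1) + (-3) + (-1)] = 0/4 = 0
Dimension check: dim(rho) = sum (mult * dim) = 2*1 + 1*1 + 2*1 + 0*1 = 5 = chi_rho(e) = 5.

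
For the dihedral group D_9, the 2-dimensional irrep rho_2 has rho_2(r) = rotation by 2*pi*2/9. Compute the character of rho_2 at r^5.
chi_{rho_2}(r^5) = 2*cos(2*pi*2*5/9) = 2*cos(20*pi/9)

Proof sketch: rho_2(r^5) is rotation by angle 2*pi*2*5/9, whose trace is 2*cos(2*pi*2*5/9) = 2*cos(20*pi/9).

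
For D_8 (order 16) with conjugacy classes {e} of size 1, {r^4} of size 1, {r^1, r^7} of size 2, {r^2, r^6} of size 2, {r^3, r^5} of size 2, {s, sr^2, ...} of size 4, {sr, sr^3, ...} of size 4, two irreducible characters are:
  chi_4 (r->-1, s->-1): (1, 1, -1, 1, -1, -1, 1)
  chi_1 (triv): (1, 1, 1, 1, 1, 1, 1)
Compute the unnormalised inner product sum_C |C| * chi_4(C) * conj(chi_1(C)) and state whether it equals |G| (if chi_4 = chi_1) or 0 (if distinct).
Sum = 0; so <chi_4, chi_1> = 0 (distinct irreducibles are orthogonal).

Justification: Compute term by term over conjugacy classes (|C| * chi_4(C) * conj(chi_1(C))):
  1*(1)*conj(1) + 1*(1)*conj(1) + 2*(-1)*conj(1) + 2*(1)*conj(1) + 2*(-1)*conj(1) + 4*(-1)*conj(1) + 4*(1)*conj(1)
  = (1) + (1) + (-2) + (2) + (-2) + (-4) + (4)
  = 0.
Dividing by |G| = 16 gives 0/16 = 0, matching the row-orthogonality relation <chi_4, chi_1> = [chi_4 = chi_1].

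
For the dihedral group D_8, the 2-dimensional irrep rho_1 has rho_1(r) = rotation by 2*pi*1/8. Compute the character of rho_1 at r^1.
chi_{rho_1}(r^1) = 2*cos(2*pi*1*1/8) = sqrt(2)

Explanation: rho_1(r^1) is rotation by angle 2*pi*1*1/8, whose trace is 2*cos(2*pi*1*1/8) = sqrt(2).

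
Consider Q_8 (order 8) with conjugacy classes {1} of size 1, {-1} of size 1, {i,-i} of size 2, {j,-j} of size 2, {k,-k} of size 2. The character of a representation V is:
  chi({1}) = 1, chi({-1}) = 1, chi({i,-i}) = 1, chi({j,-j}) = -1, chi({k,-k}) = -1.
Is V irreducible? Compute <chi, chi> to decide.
Irreducible: <chi, chi> = 1.

Proof sketch: <chi, chi> = (1/|G|) sum_C |C| * |chi(C)|^2 = (1/8)[1*|1|^2 + 1*|1|^2 + 2*|1|^2 + 2*|-1|^2 + 2*|-1|^2]
  = (1/8)[(1) + (1) + (2) + (2) + (2)] = 8/8 = 1.
A character is irreducible iff <chi, chi> = 1, so this representation is irreducible.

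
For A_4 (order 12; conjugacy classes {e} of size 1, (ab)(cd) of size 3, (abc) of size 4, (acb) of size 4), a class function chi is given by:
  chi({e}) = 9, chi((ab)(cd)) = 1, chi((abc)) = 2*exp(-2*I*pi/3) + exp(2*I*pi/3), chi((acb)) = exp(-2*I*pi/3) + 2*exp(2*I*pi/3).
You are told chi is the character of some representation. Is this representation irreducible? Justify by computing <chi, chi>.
Not irreducible (reducible): <chi, chi> = 9 > 1.

Why: <chi, chi> = (1/|G|) sum_C |C| * |chi(C)|^2 = (1/12)[1*|9|^2 + 3*|1|^2 + 4*|2*exp(-2*I*pi/3) + exp(2*I*pi/3)|^2 + 4*|exp(-2*I*pi/3) + 2*exp(2*I*pi/3)|^2]
  = (1/12)[(81) + (3) + (12) + (12)] = 108/12 = 9.
(Exp terms are combined using exp(i*s)*conj(exp(i*t)) = exp(i*(s-t)), and sums of them are collapsed using the identity that for every m > 1 the m distinct m-th roots of unity sum to 0, e.g. 1 + exp(2*I*pi/3) + exp(-2*I*pi/3) = 0.)
A character is irreducible iff <chi, chi> = 1, so this representation is reducible.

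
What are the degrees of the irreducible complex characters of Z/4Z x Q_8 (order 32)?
Dimensions: 1, 1, 1, 1, 1, 1, 1, 1, 1, 1, 1, 1, 1, 1, 1, 1, 2, 2, 2, 2

Derivation: There are 20 irreducibles (= number of conjugacy classes). Their dimensions d_i satisfy sum d_i^2 = |G| = 32: 1 + 1 + 1 + 1 + 1 + 1 + 1 + 1 + 1 + 1 + 1 + 1 + 1 + 1 + 1 + 1 + 4 + 4 + 4 + 4 = 32. (For the product with Z/4Z: each of the 4 1-dim characters of Z/4Z tensors with each irrep of Q_8, giving 4 copies of each Q_8-dimension.)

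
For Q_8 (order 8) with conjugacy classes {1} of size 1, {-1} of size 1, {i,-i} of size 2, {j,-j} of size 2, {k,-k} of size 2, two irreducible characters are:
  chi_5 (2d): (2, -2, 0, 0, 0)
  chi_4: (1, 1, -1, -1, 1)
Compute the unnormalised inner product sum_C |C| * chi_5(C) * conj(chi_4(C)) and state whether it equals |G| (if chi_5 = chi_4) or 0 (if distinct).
Sum = 0; so <chi_5, chi_4> = 0 (distinct irreducibles are orthogonal).

Why: Compute term by term over conjugacy classes (|C| * chi_5(C) * conj(chi_4(C))):
  1*(2)*conj(1) + 1*(-2)*conj(1) + 2*(0)*conj(-1) + 2*(0)*conj(-1) + 2*(0)*conj(1)
  = (2) + (-2) + (0) + (0) + (0)
  = 0.
Dividing by |G| = 8 gives 0/8 = 0, matching the row-orthogonality relation <chi_5, chi_4> = [chi_5 = chi_4].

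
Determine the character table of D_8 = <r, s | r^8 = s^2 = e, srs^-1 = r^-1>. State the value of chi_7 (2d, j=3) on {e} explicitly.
Conjugacy classes: {e} of size 1, {r^4} of size 1, {r^1, r^7} of size 2, {r^2, r^6} of size 2, {r^3, r^5} of size 2, {s, sr^2, ...} of size 4, {sr, sr^3, ...} of size 4.
Character table:
  irrep \ class              {e} (size 1)  {r^4} (size 1)  {r^1, r^7} (size 2)  {r^2, r^6} (size 2)  {r^3, r^5} (size 2)  {s, sr^2, ...} (size 4)  {sr, sr^3, ...} (size 4)
  chi_1 (triv)               1             1               1                    1                    1                    1                        1                       
  chi_2 (sign: r->1, s->-1)  1             1               1                    1                    1                    -1                       -1                      
  chi_3 (r->-1, s->1)        1             1               -1                   1                    -1                   1                        -1                      
  chi_4 (r->-1, s->-1)       1             1               -1                   1                    -1                   -1                       1                       
  chi_5 (2d, j=1)            2             -2              sqrt(2)              0                    -sqrt(2)             0                        0                       
  chi_6 (2d, j=2)            2             2               0                    -2                   0                    0                        0                       
  chi_7 (2d, j=3)            2             -2              -sqrt(2)             0                    sqrt(2)              0                        0                       

Spot check: chi_7 (2d, j=3) on {e} = 2.

Working: D_8 has order 2*8 = 16 with 7 conjugacy classes, hence 7 irreducibles. Sum of squared dims 1 + 1 + 1 + 1 + 4 + 4 + 4 = 16 = |G|. Linear characters come from the abelianisation; the 2-dimensional irreps have character r^k -> 2*cos(2*pi*j*k/8), reflections -> 0.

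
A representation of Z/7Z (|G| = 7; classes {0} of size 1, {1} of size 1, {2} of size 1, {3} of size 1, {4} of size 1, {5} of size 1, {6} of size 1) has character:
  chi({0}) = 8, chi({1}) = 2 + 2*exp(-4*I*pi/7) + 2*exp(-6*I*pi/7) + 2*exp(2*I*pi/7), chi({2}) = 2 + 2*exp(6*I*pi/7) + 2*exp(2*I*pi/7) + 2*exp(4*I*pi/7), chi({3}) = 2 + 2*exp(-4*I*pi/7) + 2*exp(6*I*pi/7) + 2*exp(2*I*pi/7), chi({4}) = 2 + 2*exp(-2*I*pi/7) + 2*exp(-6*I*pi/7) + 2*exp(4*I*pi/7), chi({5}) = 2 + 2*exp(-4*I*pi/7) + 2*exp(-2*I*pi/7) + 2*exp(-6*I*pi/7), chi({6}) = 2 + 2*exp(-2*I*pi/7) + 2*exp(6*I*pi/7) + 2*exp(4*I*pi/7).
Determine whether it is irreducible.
Not irreducible (reducible): <chi, chi> = 16 > 1.

Reasoning: <chi, chi> = (1/|G|) sum_C |C| * |chi(C)|^2 = (1/7)[1*|8|^2 + 1*|2 + 2*exp(-4*I*pi/7) + 2*exp(-6*I*pi/7) + 2*exp(2*I*pi/7)|^2 + 1*|2 + 2*exp(6*I*pi/7) + 2*exp(2*I*pi/7) + 2*exp(4*I*pi/7)|^2 + 1*|2 + 2*exp(-4*I*pi/7) + 2*exp(6*I*pi/7) + 2*exp(2*I*pi/7)|^2 + 1*|2 + 2*exp(-2*I*pi/7) + 2*exp(-6*I*pi/7) + 2*exp(4*I*pi/7)|^2 + 1*|2 + 2*exp(-4*I*pi/7) + 2*exp(-2*I*pi/7) + 2*exp(-6*I*pi/7)|^2 + 1*|2 + 2*exp(-2*I*pi/7) + 2*exp(6*I*pi/7) + 2*exp(4*I*pi/7)|^2]
  = (1/7)[(64) + (16 + 8*exp(-2*I*pi/7) + 12*exp(-6*I*pi/7) + 4*exp(-4*I*pi/7) + 4*exp(4*I*pi/7) + 12*exp(6*I*pi/7) + 8*exp(2*I*pi/7)) + (16 + 12*exp(-2*I*pi/7) + 8*exp(-4*I*pi/7) + 4*exp(-6*I*pi/7) + 4*exp(6*I*pi/7) + 8*exp(4*I*pi/7) + 12*exp(2*I*pi/7)) + (16 + 12*exp(-4*I*pi/7) + 8*exp(-6*I*pi/7) + 4*exp(-2*I*pi/7) + 4*exp(2*I*pi/7) + 8*exp(6*I*pi/7) + 12*exp(4*I*pi/7)) + (16 + 12*exp(-4*I*pi/7) + 8*exp(-6*I*pi/7) + 4*exp(-2*I*pi/7) + 4*exp(2*I*pi/7) + 8*exp(6*I*pi/7) + 12*exp(4*I*pi/7)) + (16 + 12*exp(-2*I*pi/7) + 8*exp(-4*I*pi/7) + 4*exp(-6*I*pi/7) + 4*exp(6*I*pi/7) + 8*exp(4*I*pi/7) + 12*exp(2*I*pi/7)) + (16 + 8*exp(-2*I*pi/7) + 12*exp(-6*I*pi/7) + 4*exp(-4*I*pi/7) + 4*exp(4*I*pi/7) + 12*exp(6*I*pi/7) + 8*exp(2*I*pi/7))] = 112/7 = 16.
(Exp terms are combined using exp(i*s)*conj(exp(i*t)) = exp(i*(s-t)), and sums of them are collapsed using the identity that for every m > 1 the m distinct m-th roots of unity sum to 0, e.g. 1 + exp(2*I*pi/3) + exp(-2*I*pi/3) = 0.)
A character is irreducible iff <chi, chi> = 1, so this representation is reducible.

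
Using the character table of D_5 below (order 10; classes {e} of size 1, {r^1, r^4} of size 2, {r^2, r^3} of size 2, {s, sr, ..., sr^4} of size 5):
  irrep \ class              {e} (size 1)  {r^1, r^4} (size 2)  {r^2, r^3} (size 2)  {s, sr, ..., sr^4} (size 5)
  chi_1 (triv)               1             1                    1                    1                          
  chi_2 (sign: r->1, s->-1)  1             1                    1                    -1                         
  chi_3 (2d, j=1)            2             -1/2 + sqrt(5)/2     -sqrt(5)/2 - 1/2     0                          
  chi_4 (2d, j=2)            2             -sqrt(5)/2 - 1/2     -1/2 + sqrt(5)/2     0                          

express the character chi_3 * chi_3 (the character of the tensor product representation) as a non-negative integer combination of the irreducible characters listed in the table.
chi_3 tensor chi_3 = chi_1 + chi_2 + chi_4 (all other irreducibles have multiplicity 0).

Justification: The character of a tensor product is the pointwise product (chi_3 * chi_3)(C) = chi_3(C) * chi_3(C):
  {e}: (2)*(2), {r^1, r^4}: (-1/2 + sqrt(5)/2)*(-1/2 + sqrt(5)/2), {r^2, r^3}: (-sqrt(5)/2 - 1/2)*(-sqrt(5)/2 - 1/2), {s, sr, ..., sr^4}: (0)*(0)
so (chi_3 * chi_3) takes values
  {e} -> 4, {r^1, r^4} -> 3/2 - sqrt(5)/2, {r^2, r^3} -> sqrt(5)/2 + 3/2, {s, sr, ..., sr^4} -> 0.
Now take the inner product of this character with each irreducible chi from the table, <chi_3*chi_3, chi> = (1/10) sum_C |C| (chi_3*chi_3)(C) conj(chi(C)):
  <chi_3*chi_3, chi_1> = (1/10)[1*(4)*conj(1) + 2*(3/2 - sqrt(5)/2)*conj(1) + 2*(sqrt(5)/2 + 3/2)*conj(1) + 5*(0)*conj(1)]
      = (1/10)[(4) + (3 - sqrt(5)) + (sqrt(5) + 3) + (0)] = 10/10 = 1
  <chi_3*chi_3, chi_2> = (1/10)[1*(4)*conj(1) + 2*(3/2 - sqrt(5)/2)*conj(1) + 2*(sqrt(5)/2 + 3/2)*conj(1) + 5*(0)*conj(-1)]
      = (1/10)[(4) + (3 - sqrt(5)) + (sqrt(5) + 3) + (0)] = 10/10 = 1
  <chi_3*chi_3, chi_3> = (1/10)[1*(4)*conj(2) + 2*(3/2 - sqrt(5)/2)*conj(-1/2 + sqrt(5)/2) + 2*(sqrt(5)/2 + 3/2)*conj(-sqrt(5)/2 - 1/2) + 5*(0)*conj(0)]
      = (1/10)[(8) + (-4 + 2*sqrt(5)) + (-2*sqrt(5) - 4) + (0)] = 0/10 = 0
  <chi_3*chi_3, chi_4> = (1/10)[1*(4)*conj(2) + 2*(3/2 - sqrt(5)/2)*conj(-sqrt(5)/2 - 1/2) + 2*(sqrt(5)/2 + 3/2)*conj(-1/2 + sqrt(5)/2) + 5*(0)*conj(0)]
      = (1/10)[(8) + (1 - sqrt(5)) + (1 + sqrt(5)) + (0)] = 10/10 = 1
Hence the multiplicities are chi_1: 1, chi_2: 1, chi_4: 1. Dimension check: dim(chi_3)*dim(chi_3) = 2*2 = 4 and sum (mult * dim) = 1*1 + 1*1 + 1*2 = 4.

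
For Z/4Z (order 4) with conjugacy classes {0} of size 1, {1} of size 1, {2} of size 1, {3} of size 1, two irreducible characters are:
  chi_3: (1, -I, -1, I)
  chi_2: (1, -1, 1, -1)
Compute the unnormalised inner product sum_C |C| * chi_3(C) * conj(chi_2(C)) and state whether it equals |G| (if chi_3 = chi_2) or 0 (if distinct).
Sum = 0; so <chi_3, chi_2> = 0 (distinct irreducibles are orthogonal).

Reasoning: Compute term by term over conjugacy classes (|C| * chi_3(C) * conj(chi_2(C))):
  1*(1)*conj(1) + 1*(-I)*conj(-1) + 1*(-1)*conj(1) + 1*(I)*conj(-1)
  = (1) + (I) + (-1) + (-I)
  = 0.
(Exp terms are combined using exp(i*s)*conj(exp(i*t)) = exp(i*(s-t)), and sums of them are collapsed using the identity that for every m > 1 the m distinct m-th roots of unity sum to 0, e.g. 1 + exp(2*I*pi/3) + exp(-2*I*pi/3) = 0.)
Dividing by |G| = 4 gives 0/4 = 0, matching the row-orthogonality relation <chi_3, chi_2> = [chi_3 = chi_2].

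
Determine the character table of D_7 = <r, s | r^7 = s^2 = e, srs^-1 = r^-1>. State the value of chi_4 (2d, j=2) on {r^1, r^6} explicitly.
Conjugacy classes: {e} of size 1, {r^1, r^6} of size 2, {r^2, r^5} of size 2, {r^3, r^4} of size 2, {s, sr, ..., sr^6} of size 7.
Character table:
  irrep \ class              {e} (size 1)  {r^1, r^6} (size 2)  {r^2, r^5} (size 2)  {r^3, r^4} (size 2)  {s, sr, ..., sr^6} (size 7)
  chi_1 (triv)               1             1                    1                    1                    1                          
  chi_2 (sign: r->1, s->-1)  1             1                    1                    1                    -1                         
  chi_3 (2d, j=1)            2             2*cos(2*pi/7)        -2*cos(3*pi/7)       -2*cos(pi/7)         0                          
  chi_4 (2d, j=2)            2             -2*cos(3*pi/7)       -2*cos(pi/7)         2*cos(2*pi/7)        0                          
  chi_5 (2d, j=3)            2             -2*cos(pi/7)         2*cos(2*pi/7)        -2*cos(3*pi/7)       0                          

Spot check: chi_4 (2d, j=2) on {r^1, r^6} = -2*cos(3*pi/7).

Why: D_7 has order 2*7 = 14 with 5 conjugacy classes, hence 5 irreducibles. Sum of squared dims 1 + 1 + 4 + 4 + 4 = 14 = |G|. Linear characters come from the abelianisation; the 2-dimensional irreps have character r^k -> 2*cos(2*pi*j*k/7), reflections -> 0.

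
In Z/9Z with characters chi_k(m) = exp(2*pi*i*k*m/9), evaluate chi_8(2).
chi_8(2) = zeta_9^16 = exp(-4*I*pi/9)

Explanation: chi_8(2) = zeta_9^(8*2) = zeta_9^16. Since zeta_9^9 = 1, this equals zeta_9^7 = exp(2*pi*i*7/9) = exp(-4*I*pi/9).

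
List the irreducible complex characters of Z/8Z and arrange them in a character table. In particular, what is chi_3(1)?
Character table of Z/8Z (irreps indexed chi_0,...,chi_7 with chi_k(m) = zeta_8^(k*m), zeta_8 = exp(2*pi*i/8)):
  irrep \ class  {0} (size 1)  {1} (size 1)    {2} (size 1)  {3} (size 1)    {4} (size 1)  {5} (size 1)    {6} (size 1)  {7} (size 1)  
  chi_0          1             1               1             1               1             1               1             1             
  chi_1          1             exp(I*pi/4)     I             exp(3*I*pi/4)   -1            exp(-3*I*pi/4)  -I            exp(-I*pi/4)  
  chi_2          1             I               -1            -I              1             I               -1            -I            
  chi_3          1             exp(3*I*pi/4)   -I            exp(I*pi/4)     -1            exp(-I*pi/4)    I             exp(-3*I*pi/4)
  chi_4          1             -1              1             -1              1             -1              1             -1            
  chi_5          1             exp(-3*I*pi/4)  I             exp(-I*pi/4)    -1            exp(I*pi/4)     -I            exp(3*I*pi/4) 
  chi_6          1             -I              -1            I               1             -I              -1            I             
  chi_7          1             exp(-I*pi/4)    -I            exp(-3*I*pi/4)  -1            exp(3*I*pi/4)   I             exp(I*pi/4)   

Spot check: chi_3(1) = zeta_8^(3*1) = zeta_8^3 = exp(3*I*pi/4).

Explanation: Z/8Z is abelian, so all 8 irreducible complex representations are 1-dimensional. They are given by chi_k(m) = zeta_8^(k*m) for k = 0,...,7. Row orthogonality: sum_m chi_k(m) conj(chi_l(m)) = 8 * [k = l].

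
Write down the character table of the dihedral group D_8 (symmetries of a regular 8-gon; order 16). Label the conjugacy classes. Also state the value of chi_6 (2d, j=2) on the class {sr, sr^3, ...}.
Conjugacy classes: {e} of size 1, {r^4} of size 1, {r^1, r^7} of size 2, {r^2, r^6} of size 2, {r^3, r^5} of size 2, {s, sr^2, ...} of size 4, {sr, sr^3, ...} of size 4.
Character table:
  irrep \ class              {e} (size 1)  {r^4} (size 1)  {r^1, r^7} (size 2)  {r^2, r^6} (size 2)  {r^3, r^5} (size 2)  {s, sr^2, ...} (size 4)  {sr, sr^3, ...} (size 4)
  chi_1 (triv)               1             1               1                    1                    1                    1                        1                       
  chi_2 (sign: r->1, s->-1)  1             1               1                    1                    1                    -1                       -1                      
  chi_3 (r->-1, s->1)        1             1               -1                   1                    -1                   1                        -1                      
  chi_4 (r->-1, s->-1)       1             1               -1                   1                    -1                   -1                       1                       
  chi_5 (2d, j=1)            2             -2              sqrt(2)              0                    -sqrt(2)             0                        0                       
  chi_6 (2d, j=2)            2             2               0                    -2                   0                    0                        0                       
  chi_7 (2d, j=3)            2             -2              -sqrt(2)             0                    sqrt(2)              0                        0                       

Spot check: chi_6 (2d, j=2) on {sr, sr^3, ...} = 0.

D_8 has order 2*8 = 16 with 7 conjugacy classes, hence 7 irreducibles. Sum of squared dims 1 + 1 + 1 + 1 + 4 + 4 + 4 = 16 = |G|. Linear characters come from the abelianisation; the 2-dimensional irreps have character r^k -> 2*cos(2*pi*j*k/8), reflections -> 0.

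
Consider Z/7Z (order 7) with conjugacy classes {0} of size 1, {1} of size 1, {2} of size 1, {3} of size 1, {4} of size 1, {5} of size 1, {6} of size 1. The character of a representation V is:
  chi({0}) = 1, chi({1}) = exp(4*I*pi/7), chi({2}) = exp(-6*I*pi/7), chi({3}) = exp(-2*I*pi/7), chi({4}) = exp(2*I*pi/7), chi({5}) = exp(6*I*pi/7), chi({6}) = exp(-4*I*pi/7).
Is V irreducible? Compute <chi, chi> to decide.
Irreducible: <chi, chi> = 1.

Reasoning: <chi, chi> = (1/|G|) sum_C |C| * |chi(C)|^2 = (1/7)[1*|1|^2 + 1*|exp(4*I*pi/7)|^2 + 1*|exp(-6*I*pi/7)|^2 + 1*|exp(-2*I*pi/7)|^2 + 1*|exp(2*I*pi/7)|^2 + 1*|exp(6*I*pi/7)|^2 + 1*|exp(-4*I*pi/7)|^2]
  = (1/7)[(1) + (1) + (1) + (1) + (1) + (1) + (1)] = 7/7 = 1.
(Exp terms are combined using exp(i*s)*conj(exp(i*t)) = exp(i*(s-t)), and sums of them are collapsed using the identity that for every m > 1 the m distinct m-th roots of unity sum to 0, e.g. 1 + exp(2*I*pi/3) + exp(-2*I*pi/3) = 0.)
A character is irreducible iff <chi, chi> = 1, so this representation is irreducible.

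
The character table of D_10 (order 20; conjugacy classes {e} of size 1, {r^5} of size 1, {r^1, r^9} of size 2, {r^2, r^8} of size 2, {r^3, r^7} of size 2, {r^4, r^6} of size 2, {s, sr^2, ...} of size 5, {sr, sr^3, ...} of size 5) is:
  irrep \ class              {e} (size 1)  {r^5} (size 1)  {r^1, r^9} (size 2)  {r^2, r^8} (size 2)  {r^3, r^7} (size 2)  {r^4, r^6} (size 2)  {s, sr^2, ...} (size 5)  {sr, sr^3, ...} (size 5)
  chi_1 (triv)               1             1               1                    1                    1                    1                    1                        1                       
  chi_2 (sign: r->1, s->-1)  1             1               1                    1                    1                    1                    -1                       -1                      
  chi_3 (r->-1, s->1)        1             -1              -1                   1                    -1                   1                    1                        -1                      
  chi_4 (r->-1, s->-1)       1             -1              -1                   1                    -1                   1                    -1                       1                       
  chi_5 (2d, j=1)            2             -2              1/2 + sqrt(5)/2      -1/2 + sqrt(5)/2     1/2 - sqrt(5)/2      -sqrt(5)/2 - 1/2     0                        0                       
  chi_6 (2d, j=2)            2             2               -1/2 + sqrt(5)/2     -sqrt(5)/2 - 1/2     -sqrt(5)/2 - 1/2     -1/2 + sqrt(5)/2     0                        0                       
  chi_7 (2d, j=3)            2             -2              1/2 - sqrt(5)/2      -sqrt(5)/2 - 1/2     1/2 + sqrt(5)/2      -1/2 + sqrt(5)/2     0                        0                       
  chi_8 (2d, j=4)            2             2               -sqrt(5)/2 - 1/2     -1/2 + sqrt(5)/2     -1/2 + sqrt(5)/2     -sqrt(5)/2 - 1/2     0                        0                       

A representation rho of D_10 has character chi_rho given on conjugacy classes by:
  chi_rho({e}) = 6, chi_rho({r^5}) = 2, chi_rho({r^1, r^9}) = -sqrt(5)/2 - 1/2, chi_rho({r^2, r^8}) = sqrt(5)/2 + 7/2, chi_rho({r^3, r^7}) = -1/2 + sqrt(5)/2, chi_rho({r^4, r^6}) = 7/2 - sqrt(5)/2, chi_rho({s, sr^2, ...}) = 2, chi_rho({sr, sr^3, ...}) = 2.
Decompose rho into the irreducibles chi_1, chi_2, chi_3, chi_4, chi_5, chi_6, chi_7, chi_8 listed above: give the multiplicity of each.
Multiplicities: chi_1: 2, chi_2: 0, chi_3: 1, chi_4: 1, chi_5: 0, chi_6: 0, chi_7: 0, chi_8: 1.

Argument: Use <chi_rho, chi> = (1/|G|) sum_C |C| * chi_rho(C) * conj(chi(C)) with |G| = 20 for each irreducible chi in the table:
  <chi_rho, chi_1> = (1/20)[1*(6)*conj(1) + 1*(2)*conj(1) + 2*(-sqrt(5)/2 - 1/2)*conj(1) + 2*(sqrt(5)/2 + 7/2)*conj(1) + 2*(-1/2 + sqrt(5)/2)*conj(1) + 2*(7/2 - sqrt(5)/2)*conj(1) + 5*(2)*conj(1) + 5*(2)*conj(1)]
      = (1/20)[(6) + (2) + (-sqrt(5) - 1) + (sqrt(5) + 7) + (-1 + sqrt(5)) + (7 - sqrt(5)) + (10) + (10)] = 40/20 = 2
  <chi_rho, chi_2> = (1/20)[1*(6)*conj(1) + 1*(2)*conj(1) + 2*(-sqrt(5)/2 - 1/2)*conj(1) + 2*(sqrt(5)/2 + 7/2)*conj(1) + 2*(-1/2 + sqrt(5)/2)*conj(1) + 2*(7/2 - sqrt(5)/2)*conj(1) + 5*(2)*conj(-1) + 5*(2)*conj(-1)]
      = (1/20)[(6) + (2) + (-sqrt(5) - 1) + (sqrt(5) + 7) + (-1 + sqrt(5)) + (7 - sqrt(5)) + (-10) + (-10)] = 0/20 = 0
  <chi_rho, chi_3> = (1/20)[1*(6)*conj(1) + 1*(2)*conj(-1) + 2*(-sqrt(5)/2 - 1/2)*conj(-1) + 2*(sqrt(5)/2 + 7/2)*conj(1) + 2*(-1/2 + sqrt(5)/2)*conj(-1) + 2*(7/2 - sqrt(5)/2)*conj(1) + 5*(2)*conj(1) + 5*(2)*conj(-1)]
      = (1/20)[(6) + (-2) + (1 + sqrt(5)) + (sqrt(5) + 7) + (1 - sqrt(5)) + (7 - sqrt(5)) + (10) + (-10)] = 20/20 = 1
  <chi_rho, chi_4> = (1/20)[1*(6)*conj(1) + 1*(2)*conj(-1) + 2*(-sqrt(5)/2 - 1/2)*conj(-1) + 2*(sqrt(5)/2 + 7/2)*conj(1) + 2*(-1/2 + sqrt(5)/2)*conj(-1) + 2*(7/2 - sqrt(5)/2)*conj(1) + 5*(2)*conj(-1) + 5*(2)*conj(1)]
      = (1/20)[(6) + (-2) + (1 + sqrt(5)) + (sqrt(5) + 7) + (1 - sqrt(5)) + (7 - sqrt(5)) + (-10) + (10)] = 20/20 = 1
  <chi_rho, chi_5> = (1/20)[1*(6)*conj(2) + 1*(2)*conj(-2) + 2*(-sqrt(5)/2 - 1/2)*conj(1/2 + sqrt(5)/2) + 2*(sqrt(5)/2 + 7/2)*conj(-1/2 + sqrt(5)/2) + 2*(-1/2 + sqrt(5)/2)*conj(1/2 - sqrt(5)/2) + 2*(7/2 - sqrt(5)/2)*conj(-sqrt(5)/2 - 1/2) + 5*(2)*conj(0) + 5*(2)*conj(0)]
      = (1/20)[(12) + (-4) + (-3 - sqrt(5)) + (-1 + 3*sqrt(5)) + (-3 + sqrt(5)) + (-3*sqrt(5) - 1) + (0) + (0)] = 0/20 = 0
  <chi_rho, chi_6> = (1/20)[1*(6)*conj(2) + 1*(2)*conj(2) + 2*(-sqrt(5)/2 - 1/2)*conj(-1/2 + sqrt(5)/2) + 2*(sqrt(5)/2 + 7/2)*conj(-sqrt(5)/2 - 1/2) + 2*(-1/2 + sqrt(5)/2)*conj(-sqrt(5)/2 - 1/2) + 2*(7/2 - sqrt(5)/2)*conj(-1/2 + sqrt(5)/2) + 5*(2)*conj(0) + 5*(2)*conj(0)]
      = (1/20)[(12) + (4) + (-2) + (-4*sqrt(5) - 6) + (-2) + (-6 + 4*sqrt(5)) + (0) + (0)] = 0/20 = 0
  <chi_rho, chi_7> = (1/20)[1*(6)*conj(2) + 1*(2)*conj(-2) + 2*(-sqrt(5)/2 - 1/2)*conj(1/2 - sqrt(5)/2) + 2*(sqrt(5)/2 + 7/2)*conj(-sqrt(5)/2 - 1/2) + 2*(-1/2 + sqrt(5)/2)*conj(1/2 + sqrt(5)/2) + 2*(7/2 - sqrt(5)/2)*conj(-1/2 + sqrt(5)/2) + 5*(2)*conj(0) + 5*(2)*conj(0)]
      = (1/20)[(12) + (-4) + (2) + (-4*sqrt(5) - 6) + (2) + (-6 + 4*sqrt(5)) + (0) + (0)] = 0/20 = 0
  <chi_rho, chi_8> = (1/20)[1*(6)*conj(2) + 1*(2)*conj(2) + 2*(-sqrt(5)/2 - 1/2)*conj(-sqrt(5)/2 - 1/2) + 2*(sqrt(5)/2 + 7/2)*conj(-1/2 + sqrt(5)/2) + 2*(-1/2 + sqrt(5)/2)*conj(-1/2 + sqrt(5)/2) + 2*(7/2 - sqrt(5)/2)*conj(-sqrt(5)/2 - 1/2) + 5*(2)*conj(0) + 5*(2)*conj(0)]
      = (1/20)[(12) + (4) + (sqrt(5) + 3) + (-1 + 3*sqrt(5)) + (3 - sqrt(5)) + (-3*sqrt(5) - 1) + (0) + (0)] = 20/20 = 1
Dimension check: dim(rho) = sum (mult * dim) = 2*1 + 0*1 + 1*1 + 1*1 + 0*2 + 0*2 + 0*2 + 1*2 = 6 = chi_rho(e) = 6.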